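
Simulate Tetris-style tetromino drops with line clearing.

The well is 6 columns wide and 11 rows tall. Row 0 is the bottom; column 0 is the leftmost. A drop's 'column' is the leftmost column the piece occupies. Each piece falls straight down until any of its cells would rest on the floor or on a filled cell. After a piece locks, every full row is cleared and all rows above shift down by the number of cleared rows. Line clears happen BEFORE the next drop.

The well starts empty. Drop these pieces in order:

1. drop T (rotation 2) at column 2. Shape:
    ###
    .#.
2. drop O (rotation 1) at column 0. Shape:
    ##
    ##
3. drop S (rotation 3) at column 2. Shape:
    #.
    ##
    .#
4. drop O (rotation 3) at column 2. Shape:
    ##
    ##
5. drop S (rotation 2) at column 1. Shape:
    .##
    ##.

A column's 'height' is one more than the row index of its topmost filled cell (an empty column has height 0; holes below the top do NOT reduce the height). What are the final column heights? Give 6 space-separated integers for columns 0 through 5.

Drop 1: T rot2 at col 2 lands with bottom-row=0; cleared 0 line(s) (total 0); column heights now [0 0 2 2 2 0], max=2
Drop 2: O rot1 at col 0 lands with bottom-row=0; cleared 0 line(s) (total 0); column heights now [2 2 2 2 2 0], max=2
Drop 3: S rot3 at col 2 lands with bottom-row=2; cleared 0 line(s) (total 0); column heights now [2 2 5 4 2 0], max=5
Drop 4: O rot3 at col 2 lands with bottom-row=5; cleared 0 line(s) (total 0); column heights now [2 2 7 7 2 0], max=7
Drop 5: S rot2 at col 1 lands with bottom-row=7; cleared 0 line(s) (total 0); column heights now [2 8 9 9 2 0], max=9

Answer: 2 8 9 9 2 0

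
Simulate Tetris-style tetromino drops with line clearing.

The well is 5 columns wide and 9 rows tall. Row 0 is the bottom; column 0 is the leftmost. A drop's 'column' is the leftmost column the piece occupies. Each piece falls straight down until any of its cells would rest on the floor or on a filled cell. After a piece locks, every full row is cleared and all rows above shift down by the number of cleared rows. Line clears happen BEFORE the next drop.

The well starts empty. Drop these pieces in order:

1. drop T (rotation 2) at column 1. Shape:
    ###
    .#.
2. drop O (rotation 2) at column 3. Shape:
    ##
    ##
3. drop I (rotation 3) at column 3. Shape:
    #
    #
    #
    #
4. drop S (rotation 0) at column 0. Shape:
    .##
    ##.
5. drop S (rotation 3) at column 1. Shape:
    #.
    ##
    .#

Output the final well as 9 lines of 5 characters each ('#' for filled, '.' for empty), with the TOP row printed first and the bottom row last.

Drop 1: T rot2 at col 1 lands with bottom-row=0; cleared 0 line(s) (total 0); column heights now [0 2 2 2 0], max=2
Drop 2: O rot2 at col 3 lands with bottom-row=2; cleared 0 line(s) (total 0); column heights now [0 2 2 4 4], max=4
Drop 3: I rot3 at col 3 lands with bottom-row=4; cleared 0 line(s) (total 0); column heights now [0 2 2 8 4], max=8
Drop 4: S rot0 at col 0 lands with bottom-row=2; cleared 0 line(s) (total 0); column heights now [3 4 4 8 4], max=8
Drop 5: S rot3 at col 1 lands with bottom-row=4; cleared 0 line(s) (total 0); column heights now [3 7 6 8 4], max=8

Answer: .....
...#.
.#.#.
.###.
..##.
.####
##.##
.###.
..#..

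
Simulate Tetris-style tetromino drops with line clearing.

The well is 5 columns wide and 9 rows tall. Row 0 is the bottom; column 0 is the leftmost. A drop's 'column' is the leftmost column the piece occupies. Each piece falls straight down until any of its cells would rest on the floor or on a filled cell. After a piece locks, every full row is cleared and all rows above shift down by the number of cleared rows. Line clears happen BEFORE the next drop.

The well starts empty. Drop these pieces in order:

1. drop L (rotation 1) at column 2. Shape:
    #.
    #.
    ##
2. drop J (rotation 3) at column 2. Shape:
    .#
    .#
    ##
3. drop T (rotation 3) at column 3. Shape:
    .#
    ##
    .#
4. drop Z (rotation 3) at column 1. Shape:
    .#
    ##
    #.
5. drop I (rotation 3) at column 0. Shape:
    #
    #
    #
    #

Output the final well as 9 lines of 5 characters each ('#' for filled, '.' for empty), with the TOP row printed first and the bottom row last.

Drop 1: L rot1 at col 2 lands with bottom-row=0; cleared 0 line(s) (total 0); column heights now [0 0 3 1 0], max=3
Drop 2: J rot3 at col 2 lands with bottom-row=3; cleared 0 line(s) (total 0); column heights now [0 0 4 6 0], max=6
Drop 3: T rot3 at col 3 lands with bottom-row=5; cleared 0 line(s) (total 0); column heights now [0 0 4 7 8], max=8
Drop 4: Z rot3 at col 1 lands with bottom-row=3; cleared 0 line(s) (total 0); column heights now [0 5 6 7 8], max=8
Drop 5: I rot3 at col 0 lands with bottom-row=0; cleared 0 line(s) (total 0); column heights now [4 5 6 7 8], max=8

Answer: .....
....#
...##
..###
.###.
####.
#.#..
#.#..
#.##.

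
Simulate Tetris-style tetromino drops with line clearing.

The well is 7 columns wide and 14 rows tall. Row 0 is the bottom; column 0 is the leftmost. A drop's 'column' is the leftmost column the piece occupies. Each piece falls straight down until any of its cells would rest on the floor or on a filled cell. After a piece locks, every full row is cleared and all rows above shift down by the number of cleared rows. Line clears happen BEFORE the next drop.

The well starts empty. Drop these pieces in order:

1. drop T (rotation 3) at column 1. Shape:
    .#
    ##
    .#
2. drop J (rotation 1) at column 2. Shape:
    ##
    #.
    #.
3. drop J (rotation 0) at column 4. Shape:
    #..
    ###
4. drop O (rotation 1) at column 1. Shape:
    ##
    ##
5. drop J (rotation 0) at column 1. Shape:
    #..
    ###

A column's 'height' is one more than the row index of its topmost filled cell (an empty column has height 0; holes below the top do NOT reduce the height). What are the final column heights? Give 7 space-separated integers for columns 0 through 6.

Answer: 0 10 9 9 2 1 1

Derivation:
Drop 1: T rot3 at col 1 lands with bottom-row=0; cleared 0 line(s) (total 0); column heights now [0 2 3 0 0 0 0], max=3
Drop 2: J rot1 at col 2 lands with bottom-row=3; cleared 0 line(s) (total 0); column heights now [0 2 6 6 0 0 0], max=6
Drop 3: J rot0 at col 4 lands with bottom-row=0; cleared 0 line(s) (total 0); column heights now [0 2 6 6 2 1 1], max=6
Drop 4: O rot1 at col 1 lands with bottom-row=6; cleared 0 line(s) (total 0); column heights now [0 8 8 6 2 1 1], max=8
Drop 5: J rot0 at col 1 lands with bottom-row=8; cleared 0 line(s) (total 0); column heights now [0 10 9 9 2 1 1], max=10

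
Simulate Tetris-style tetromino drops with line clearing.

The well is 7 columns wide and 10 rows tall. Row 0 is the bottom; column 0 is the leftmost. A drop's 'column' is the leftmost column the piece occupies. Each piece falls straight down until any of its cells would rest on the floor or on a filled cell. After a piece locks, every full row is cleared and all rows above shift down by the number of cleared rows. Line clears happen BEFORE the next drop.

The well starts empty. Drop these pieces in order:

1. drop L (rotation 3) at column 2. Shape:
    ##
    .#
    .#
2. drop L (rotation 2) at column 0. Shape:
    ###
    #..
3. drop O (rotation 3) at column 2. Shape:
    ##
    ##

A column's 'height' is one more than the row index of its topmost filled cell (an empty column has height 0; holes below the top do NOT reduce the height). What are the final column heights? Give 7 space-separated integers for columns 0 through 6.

Drop 1: L rot3 at col 2 lands with bottom-row=0; cleared 0 line(s) (total 0); column heights now [0 0 3 3 0 0 0], max=3
Drop 2: L rot2 at col 0 lands with bottom-row=2; cleared 0 line(s) (total 0); column heights now [4 4 4 3 0 0 0], max=4
Drop 3: O rot3 at col 2 lands with bottom-row=4; cleared 0 line(s) (total 0); column heights now [4 4 6 6 0 0 0], max=6

Answer: 4 4 6 6 0 0 0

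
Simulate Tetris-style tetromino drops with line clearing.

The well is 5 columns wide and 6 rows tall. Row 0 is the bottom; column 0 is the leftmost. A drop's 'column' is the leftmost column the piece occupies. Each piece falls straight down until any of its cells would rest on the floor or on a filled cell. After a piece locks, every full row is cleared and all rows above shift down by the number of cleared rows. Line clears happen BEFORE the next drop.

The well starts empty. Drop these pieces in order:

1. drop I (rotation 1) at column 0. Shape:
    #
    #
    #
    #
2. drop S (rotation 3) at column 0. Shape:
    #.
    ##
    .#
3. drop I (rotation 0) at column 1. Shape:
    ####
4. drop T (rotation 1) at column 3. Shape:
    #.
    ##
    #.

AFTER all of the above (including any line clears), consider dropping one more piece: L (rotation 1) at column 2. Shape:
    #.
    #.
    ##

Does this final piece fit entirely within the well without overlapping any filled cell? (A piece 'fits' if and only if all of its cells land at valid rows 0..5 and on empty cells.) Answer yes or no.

Drop 1: I rot1 at col 0 lands with bottom-row=0; cleared 0 line(s) (total 0); column heights now [4 0 0 0 0], max=4
Drop 2: S rot3 at col 0 lands with bottom-row=3; cleared 0 line(s) (total 0); column heights now [6 5 0 0 0], max=6
Drop 3: I rot0 at col 1 lands with bottom-row=5; cleared 1 line(s) (total 1); column heights now [5 5 0 0 0], max=5
Drop 4: T rot1 at col 3 lands with bottom-row=0; cleared 0 line(s) (total 1); column heights now [5 5 0 3 2], max=5
Test piece L rot1 at col 2 (width 2): heights before test = [5 5 0 3 2]; fits = True

Answer: yes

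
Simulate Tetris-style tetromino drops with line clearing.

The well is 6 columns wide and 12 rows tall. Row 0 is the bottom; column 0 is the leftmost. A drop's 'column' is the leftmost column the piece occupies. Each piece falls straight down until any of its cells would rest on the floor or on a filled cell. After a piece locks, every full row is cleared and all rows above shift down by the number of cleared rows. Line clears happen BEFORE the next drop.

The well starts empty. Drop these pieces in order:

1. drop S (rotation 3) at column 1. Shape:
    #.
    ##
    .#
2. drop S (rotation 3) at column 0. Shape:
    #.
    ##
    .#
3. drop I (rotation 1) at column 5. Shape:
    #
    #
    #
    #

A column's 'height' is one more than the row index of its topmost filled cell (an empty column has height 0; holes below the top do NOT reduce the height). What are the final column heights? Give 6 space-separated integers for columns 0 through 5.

Answer: 6 5 2 0 0 4

Derivation:
Drop 1: S rot3 at col 1 lands with bottom-row=0; cleared 0 line(s) (total 0); column heights now [0 3 2 0 0 0], max=3
Drop 2: S rot3 at col 0 lands with bottom-row=3; cleared 0 line(s) (total 0); column heights now [6 5 2 0 0 0], max=6
Drop 3: I rot1 at col 5 lands with bottom-row=0; cleared 0 line(s) (total 0); column heights now [6 5 2 0 0 4], max=6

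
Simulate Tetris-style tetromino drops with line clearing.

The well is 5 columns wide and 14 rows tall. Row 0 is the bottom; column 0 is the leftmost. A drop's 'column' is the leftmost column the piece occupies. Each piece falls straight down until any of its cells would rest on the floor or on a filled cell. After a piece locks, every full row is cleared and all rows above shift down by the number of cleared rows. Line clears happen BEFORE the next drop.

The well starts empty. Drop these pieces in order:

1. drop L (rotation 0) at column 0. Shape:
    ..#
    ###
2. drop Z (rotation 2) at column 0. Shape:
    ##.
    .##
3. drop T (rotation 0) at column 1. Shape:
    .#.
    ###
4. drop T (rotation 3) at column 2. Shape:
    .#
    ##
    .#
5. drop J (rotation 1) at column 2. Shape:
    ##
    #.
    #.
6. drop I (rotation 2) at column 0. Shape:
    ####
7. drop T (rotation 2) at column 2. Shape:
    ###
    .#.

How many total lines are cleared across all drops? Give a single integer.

Drop 1: L rot0 at col 0 lands with bottom-row=0; cleared 0 line(s) (total 0); column heights now [1 1 2 0 0], max=2
Drop 2: Z rot2 at col 0 lands with bottom-row=2; cleared 0 line(s) (total 0); column heights now [4 4 3 0 0], max=4
Drop 3: T rot0 at col 1 lands with bottom-row=4; cleared 0 line(s) (total 0); column heights now [4 5 6 5 0], max=6
Drop 4: T rot3 at col 2 lands with bottom-row=5; cleared 0 line(s) (total 0); column heights now [4 5 7 8 0], max=8
Drop 5: J rot1 at col 2 lands with bottom-row=7; cleared 0 line(s) (total 0); column heights now [4 5 10 10 0], max=10
Drop 6: I rot2 at col 0 lands with bottom-row=10; cleared 0 line(s) (total 0); column heights now [11 11 11 11 0], max=11
Drop 7: T rot2 at col 2 lands with bottom-row=11; cleared 0 line(s) (total 0); column heights now [11 11 13 13 13], max=13

Answer: 0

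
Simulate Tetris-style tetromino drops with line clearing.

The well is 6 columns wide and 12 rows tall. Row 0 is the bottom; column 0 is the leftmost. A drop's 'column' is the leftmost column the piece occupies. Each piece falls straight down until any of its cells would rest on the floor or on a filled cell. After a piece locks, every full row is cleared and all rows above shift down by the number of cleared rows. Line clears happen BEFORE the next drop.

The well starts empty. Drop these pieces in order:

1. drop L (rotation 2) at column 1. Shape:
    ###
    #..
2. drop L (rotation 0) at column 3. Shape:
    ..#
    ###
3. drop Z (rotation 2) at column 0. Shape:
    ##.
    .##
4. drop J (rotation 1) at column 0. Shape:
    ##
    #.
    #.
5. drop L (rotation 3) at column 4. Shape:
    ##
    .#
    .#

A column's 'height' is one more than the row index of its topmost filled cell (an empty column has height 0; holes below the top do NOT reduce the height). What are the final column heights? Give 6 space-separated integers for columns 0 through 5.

Drop 1: L rot2 at col 1 lands with bottom-row=0; cleared 0 line(s) (total 0); column heights now [0 2 2 2 0 0], max=2
Drop 2: L rot0 at col 3 lands with bottom-row=2; cleared 0 line(s) (total 0); column heights now [0 2 2 3 3 4], max=4
Drop 3: Z rot2 at col 0 lands with bottom-row=2; cleared 0 line(s) (total 0); column heights now [4 4 3 3 3 4], max=4
Drop 4: J rot1 at col 0 lands with bottom-row=4; cleared 0 line(s) (total 0); column heights now [7 7 3 3 3 4], max=7
Drop 5: L rot3 at col 4 lands with bottom-row=4; cleared 0 line(s) (total 0); column heights now [7 7 3 3 7 7], max=7

Answer: 7 7 3 3 7 7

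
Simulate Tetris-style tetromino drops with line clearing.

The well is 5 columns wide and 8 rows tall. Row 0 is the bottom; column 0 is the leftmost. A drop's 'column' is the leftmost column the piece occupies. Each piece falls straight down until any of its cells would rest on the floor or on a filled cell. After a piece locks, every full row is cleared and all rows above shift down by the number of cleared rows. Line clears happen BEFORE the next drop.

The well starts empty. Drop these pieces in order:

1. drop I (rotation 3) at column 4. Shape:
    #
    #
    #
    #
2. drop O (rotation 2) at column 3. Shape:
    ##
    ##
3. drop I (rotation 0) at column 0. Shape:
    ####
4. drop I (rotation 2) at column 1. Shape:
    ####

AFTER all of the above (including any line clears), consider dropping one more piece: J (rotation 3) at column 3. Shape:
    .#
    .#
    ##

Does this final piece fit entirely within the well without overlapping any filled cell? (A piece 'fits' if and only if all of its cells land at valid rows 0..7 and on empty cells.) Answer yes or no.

Drop 1: I rot3 at col 4 lands with bottom-row=0; cleared 0 line(s) (total 0); column heights now [0 0 0 0 4], max=4
Drop 2: O rot2 at col 3 lands with bottom-row=4; cleared 0 line(s) (total 0); column heights now [0 0 0 6 6], max=6
Drop 3: I rot0 at col 0 lands with bottom-row=6; cleared 0 line(s) (total 0); column heights now [7 7 7 7 6], max=7
Drop 4: I rot2 at col 1 lands with bottom-row=7; cleared 0 line(s) (total 0); column heights now [7 8 8 8 8], max=8
Test piece J rot3 at col 3 (width 2): heights before test = [7 8 8 8 8]; fits = False

Answer: no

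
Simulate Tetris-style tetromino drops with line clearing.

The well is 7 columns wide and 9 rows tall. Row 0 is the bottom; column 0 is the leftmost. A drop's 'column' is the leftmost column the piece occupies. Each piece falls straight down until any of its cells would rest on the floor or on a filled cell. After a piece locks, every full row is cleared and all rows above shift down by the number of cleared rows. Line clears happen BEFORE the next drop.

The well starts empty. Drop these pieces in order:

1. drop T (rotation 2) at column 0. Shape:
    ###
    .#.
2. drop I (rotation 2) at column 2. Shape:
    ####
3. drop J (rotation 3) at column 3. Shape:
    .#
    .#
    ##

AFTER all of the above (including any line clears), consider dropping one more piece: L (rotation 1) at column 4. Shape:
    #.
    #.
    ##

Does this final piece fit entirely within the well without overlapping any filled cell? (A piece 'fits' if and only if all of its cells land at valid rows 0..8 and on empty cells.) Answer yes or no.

Drop 1: T rot2 at col 0 lands with bottom-row=0; cleared 0 line(s) (total 0); column heights now [2 2 2 0 0 0 0], max=2
Drop 2: I rot2 at col 2 lands with bottom-row=2; cleared 0 line(s) (total 0); column heights now [2 2 3 3 3 3 0], max=3
Drop 3: J rot3 at col 3 lands with bottom-row=3; cleared 0 line(s) (total 0); column heights now [2 2 3 4 6 3 0], max=6
Test piece L rot1 at col 4 (width 2): heights before test = [2 2 3 4 6 3 0]; fits = True

Answer: yes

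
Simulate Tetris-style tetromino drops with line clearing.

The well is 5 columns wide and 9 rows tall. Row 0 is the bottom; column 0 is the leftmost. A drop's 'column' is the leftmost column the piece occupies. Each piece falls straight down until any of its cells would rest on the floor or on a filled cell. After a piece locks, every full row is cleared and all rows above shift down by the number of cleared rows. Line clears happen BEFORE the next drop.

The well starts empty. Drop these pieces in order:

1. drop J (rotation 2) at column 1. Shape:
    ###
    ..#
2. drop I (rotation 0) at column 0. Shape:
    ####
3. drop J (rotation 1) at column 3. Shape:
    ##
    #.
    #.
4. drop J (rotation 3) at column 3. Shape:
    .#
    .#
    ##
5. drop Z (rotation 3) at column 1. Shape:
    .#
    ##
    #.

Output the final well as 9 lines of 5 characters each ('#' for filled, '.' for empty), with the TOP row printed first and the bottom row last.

Drop 1: J rot2 at col 1 lands with bottom-row=0; cleared 0 line(s) (total 0); column heights now [0 2 2 2 0], max=2
Drop 2: I rot0 at col 0 lands with bottom-row=2; cleared 0 line(s) (total 0); column heights now [3 3 3 3 0], max=3
Drop 3: J rot1 at col 3 lands with bottom-row=3; cleared 0 line(s) (total 0); column heights now [3 3 3 6 6], max=6
Drop 4: J rot3 at col 3 lands with bottom-row=6; cleared 0 line(s) (total 0); column heights now [3 3 3 7 9], max=9
Drop 5: Z rot3 at col 1 lands with bottom-row=3; cleared 0 line(s) (total 0); column heights now [3 5 6 7 9], max=9

Answer: ....#
....#
...##
..###
.###.
.#.#.
####.
.###.
...#.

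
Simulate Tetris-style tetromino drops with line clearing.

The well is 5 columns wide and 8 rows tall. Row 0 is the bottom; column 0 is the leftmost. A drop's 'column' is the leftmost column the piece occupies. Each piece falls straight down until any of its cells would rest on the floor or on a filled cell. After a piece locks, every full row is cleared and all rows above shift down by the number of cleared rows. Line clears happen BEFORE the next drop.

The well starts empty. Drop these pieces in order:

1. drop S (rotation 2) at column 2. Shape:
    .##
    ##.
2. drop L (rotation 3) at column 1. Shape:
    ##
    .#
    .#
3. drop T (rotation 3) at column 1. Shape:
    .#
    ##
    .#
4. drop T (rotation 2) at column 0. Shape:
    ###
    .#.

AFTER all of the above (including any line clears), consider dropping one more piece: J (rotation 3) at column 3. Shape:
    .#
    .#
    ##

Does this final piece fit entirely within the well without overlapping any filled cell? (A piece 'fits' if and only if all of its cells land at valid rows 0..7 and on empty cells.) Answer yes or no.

Answer: yes

Derivation:
Drop 1: S rot2 at col 2 lands with bottom-row=0; cleared 0 line(s) (total 0); column heights now [0 0 1 2 2], max=2
Drop 2: L rot3 at col 1 lands with bottom-row=1; cleared 0 line(s) (total 0); column heights now [0 4 4 2 2], max=4
Drop 3: T rot3 at col 1 lands with bottom-row=4; cleared 0 line(s) (total 0); column heights now [0 6 7 2 2], max=7
Drop 4: T rot2 at col 0 lands with bottom-row=6; cleared 0 line(s) (total 0); column heights now [8 8 8 2 2], max=8
Test piece J rot3 at col 3 (width 2): heights before test = [8 8 8 2 2]; fits = True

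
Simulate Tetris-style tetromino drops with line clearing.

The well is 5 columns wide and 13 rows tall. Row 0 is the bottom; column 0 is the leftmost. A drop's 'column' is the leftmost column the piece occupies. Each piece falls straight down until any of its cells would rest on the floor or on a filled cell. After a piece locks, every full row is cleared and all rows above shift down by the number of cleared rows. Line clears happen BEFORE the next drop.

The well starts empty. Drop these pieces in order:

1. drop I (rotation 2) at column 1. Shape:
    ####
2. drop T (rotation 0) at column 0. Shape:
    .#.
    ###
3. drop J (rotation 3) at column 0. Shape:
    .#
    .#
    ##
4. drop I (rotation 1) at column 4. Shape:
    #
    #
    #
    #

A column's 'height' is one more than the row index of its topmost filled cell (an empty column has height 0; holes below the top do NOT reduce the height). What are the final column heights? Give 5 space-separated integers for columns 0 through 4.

Drop 1: I rot2 at col 1 lands with bottom-row=0; cleared 0 line(s) (total 0); column heights now [0 1 1 1 1], max=1
Drop 2: T rot0 at col 0 lands with bottom-row=1; cleared 0 line(s) (total 0); column heights now [2 3 2 1 1], max=3
Drop 3: J rot3 at col 0 lands with bottom-row=3; cleared 0 line(s) (total 0); column heights now [4 6 2 1 1], max=6
Drop 4: I rot1 at col 4 lands with bottom-row=1; cleared 0 line(s) (total 0); column heights now [4 6 2 1 5], max=6

Answer: 4 6 2 1 5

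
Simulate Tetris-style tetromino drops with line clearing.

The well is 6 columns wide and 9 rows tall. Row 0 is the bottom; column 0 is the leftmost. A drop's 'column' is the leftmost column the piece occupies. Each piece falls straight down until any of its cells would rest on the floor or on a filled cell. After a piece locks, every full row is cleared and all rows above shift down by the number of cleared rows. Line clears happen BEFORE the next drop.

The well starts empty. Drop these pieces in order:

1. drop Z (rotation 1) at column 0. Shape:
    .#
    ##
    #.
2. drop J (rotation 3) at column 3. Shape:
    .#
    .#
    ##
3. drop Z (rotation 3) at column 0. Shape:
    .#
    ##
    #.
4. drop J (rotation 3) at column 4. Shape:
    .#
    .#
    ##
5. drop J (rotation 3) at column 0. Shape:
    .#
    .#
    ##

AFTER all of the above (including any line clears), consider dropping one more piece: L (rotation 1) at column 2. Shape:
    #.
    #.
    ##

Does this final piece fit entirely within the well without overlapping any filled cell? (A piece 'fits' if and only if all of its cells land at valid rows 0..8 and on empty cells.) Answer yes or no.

Answer: yes

Derivation:
Drop 1: Z rot1 at col 0 lands with bottom-row=0; cleared 0 line(s) (total 0); column heights now [2 3 0 0 0 0], max=3
Drop 2: J rot3 at col 3 lands with bottom-row=0; cleared 0 line(s) (total 0); column heights now [2 3 0 1 3 0], max=3
Drop 3: Z rot3 at col 0 lands with bottom-row=2; cleared 0 line(s) (total 0); column heights now [4 5 0 1 3 0], max=5
Drop 4: J rot3 at col 4 lands with bottom-row=3; cleared 0 line(s) (total 0); column heights now [4 5 0 1 4 6], max=6
Drop 5: J rot3 at col 0 lands with bottom-row=5; cleared 0 line(s) (total 0); column heights now [6 8 0 1 4 6], max=8
Test piece L rot1 at col 2 (width 2): heights before test = [6 8 0 1 4 6]; fits = True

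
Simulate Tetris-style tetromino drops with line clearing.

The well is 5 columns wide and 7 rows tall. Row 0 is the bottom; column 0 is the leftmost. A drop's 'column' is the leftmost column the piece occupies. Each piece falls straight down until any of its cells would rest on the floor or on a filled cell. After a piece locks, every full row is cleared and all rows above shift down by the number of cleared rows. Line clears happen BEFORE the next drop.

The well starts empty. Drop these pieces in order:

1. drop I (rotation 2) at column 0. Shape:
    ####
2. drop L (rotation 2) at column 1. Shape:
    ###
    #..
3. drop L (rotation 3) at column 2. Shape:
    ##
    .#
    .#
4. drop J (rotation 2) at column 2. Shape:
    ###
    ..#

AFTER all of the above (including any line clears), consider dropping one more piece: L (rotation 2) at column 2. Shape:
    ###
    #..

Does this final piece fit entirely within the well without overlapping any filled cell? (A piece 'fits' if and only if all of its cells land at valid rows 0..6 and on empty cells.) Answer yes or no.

Answer: no

Derivation:
Drop 1: I rot2 at col 0 lands with bottom-row=0; cleared 0 line(s) (total 0); column heights now [1 1 1 1 0], max=1
Drop 2: L rot2 at col 1 lands with bottom-row=1; cleared 0 line(s) (total 0); column heights now [1 3 3 3 0], max=3
Drop 3: L rot3 at col 2 lands with bottom-row=3; cleared 0 line(s) (total 0); column heights now [1 3 6 6 0], max=6
Drop 4: J rot2 at col 2 lands with bottom-row=5; cleared 0 line(s) (total 0); column heights now [1 3 7 7 7], max=7
Test piece L rot2 at col 2 (width 3): heights before test = [1 3 7 7 7]; fits = False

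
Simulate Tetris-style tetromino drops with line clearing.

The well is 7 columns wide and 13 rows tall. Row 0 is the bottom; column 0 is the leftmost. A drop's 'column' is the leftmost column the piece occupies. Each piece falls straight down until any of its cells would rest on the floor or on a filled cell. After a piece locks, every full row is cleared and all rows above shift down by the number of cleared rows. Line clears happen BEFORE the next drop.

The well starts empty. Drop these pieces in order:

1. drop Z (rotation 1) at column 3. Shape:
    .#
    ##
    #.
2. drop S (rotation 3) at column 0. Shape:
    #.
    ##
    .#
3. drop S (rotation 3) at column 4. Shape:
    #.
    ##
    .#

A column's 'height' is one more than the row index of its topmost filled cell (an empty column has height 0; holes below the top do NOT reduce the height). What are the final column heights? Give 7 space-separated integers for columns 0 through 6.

Drop 1: Z rot1 at col 3 lands with bottom-row=0; cleared 0 line(s) (total 0); column heights now [0 0 0 2 3 0 0], max=3
Drop 2: S rot3 at col 0 lands with bottom-row=0; cleared 0 line(s) (total 0); column heights now [3 2 0 2 3 0 0], max=3
Drop 3: S rot3 at col 4 lands with bottom-row=2; cleared 0 line(s) (total 0); column heights now [3 2 0 2 5 4 0], max=5

Answer: 3 2 0 2 5 4 0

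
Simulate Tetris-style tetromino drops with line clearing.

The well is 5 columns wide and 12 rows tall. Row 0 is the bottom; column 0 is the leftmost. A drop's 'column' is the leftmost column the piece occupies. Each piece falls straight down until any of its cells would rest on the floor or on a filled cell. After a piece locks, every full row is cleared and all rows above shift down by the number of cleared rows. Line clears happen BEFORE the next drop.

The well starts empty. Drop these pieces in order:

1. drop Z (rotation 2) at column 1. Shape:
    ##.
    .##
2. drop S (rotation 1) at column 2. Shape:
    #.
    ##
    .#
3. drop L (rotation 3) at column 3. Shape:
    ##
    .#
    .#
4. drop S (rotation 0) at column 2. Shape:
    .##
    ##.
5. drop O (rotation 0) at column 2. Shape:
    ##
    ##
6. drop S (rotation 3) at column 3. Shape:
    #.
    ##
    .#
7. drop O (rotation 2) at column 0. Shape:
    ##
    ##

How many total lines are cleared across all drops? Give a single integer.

Answer: 2

Derivation:
Drop 1: Z rot2 at col 1 lands with bottom-row=0; cleared 0 line(s) (total 0); column heights now [0 2 2 1 0], max=2
Drop 2: S rot1 at col 2 lands with bottom-row=1; cleared 0 line(s) (total 0); column heights now [0 2 4 3 0], max=4
Drop 3: L rot3 at col 3 lands with bottom-row=1; cleared 0 line(s) (total 0); column heights now [0 2 4 4 4], max=4
Drop 4: S rot0 at col 2 lands with bottom-row=4; cleared 0 line(s) (total 0); column heights now [0 2 5 6 6], max=6
Drop 5: O rot0 at col 2 lands with bottom-row=6; cleared 0 line(s) (total 0); column heights now [0 2 8 8 6], max=8
Drop 6: S rot3 at col 3 lands with bottom-row=7; cleared 0 line(s) (total 0); column heights now [0 2 8 10 9], max=10
Drop 7: O rot2 at col 0 lands with bottom-row=2; cleared 2 line(s) (total 2); column heights now [0 2 6 8 7], max=8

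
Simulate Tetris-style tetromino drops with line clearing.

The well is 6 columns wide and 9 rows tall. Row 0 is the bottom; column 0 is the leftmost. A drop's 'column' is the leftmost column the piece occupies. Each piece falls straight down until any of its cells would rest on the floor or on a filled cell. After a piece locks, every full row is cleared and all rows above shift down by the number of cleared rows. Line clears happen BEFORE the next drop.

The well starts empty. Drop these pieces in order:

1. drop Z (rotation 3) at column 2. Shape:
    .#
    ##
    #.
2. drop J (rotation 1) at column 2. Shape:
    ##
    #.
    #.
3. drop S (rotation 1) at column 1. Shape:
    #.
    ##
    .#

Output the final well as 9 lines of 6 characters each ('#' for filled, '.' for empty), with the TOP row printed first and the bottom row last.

Answer: ......
.#....
.##...
..#...
..##..
..#...
..##..
..##..
..#...

Derivation:
Drop 1: Z rot3 at col 2 lands with bottom-row=0; cleared 0 line(s) (total 0); column heights now [0 0 2 3 0 0], max=3
Drop 2: J rot1 at col 2 lands with bottom-row=2; cleared 0 line(s) (total 0); column heights now [0 0 5 5 0 0], max=5
Drop 3: S rot1 at col 1 lands with bottom-row=5; cleared 0 line(s) (total 0); column heights now [0 8 7 5 0 0], max=8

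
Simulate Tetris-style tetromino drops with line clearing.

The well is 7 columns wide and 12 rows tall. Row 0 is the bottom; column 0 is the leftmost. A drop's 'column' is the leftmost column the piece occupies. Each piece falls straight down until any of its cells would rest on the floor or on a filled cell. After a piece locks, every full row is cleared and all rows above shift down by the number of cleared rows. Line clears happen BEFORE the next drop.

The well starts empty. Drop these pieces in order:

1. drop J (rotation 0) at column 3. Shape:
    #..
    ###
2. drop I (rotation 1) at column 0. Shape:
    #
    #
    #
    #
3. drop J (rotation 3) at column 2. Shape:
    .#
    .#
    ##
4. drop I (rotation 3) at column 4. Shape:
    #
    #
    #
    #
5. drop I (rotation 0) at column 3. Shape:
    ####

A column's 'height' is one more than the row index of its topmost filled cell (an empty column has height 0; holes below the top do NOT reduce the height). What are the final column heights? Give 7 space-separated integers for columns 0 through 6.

Answer: 4 0 3 6 6 6 6

Derivation:
Drop 1: J rot0 at col 3 lands with bottom-row=0; cleared 0 line(s) (total 0); column heights now [0 0 0 2 1 1 0], max=2
Drop 2: I rot1 at col 0 lands with bottom-row=0; cleared 0 line(s) (total 0); column heights now [4 0 0 2 1 1 0], max=4
Drop 3: J rot3 at col 2 lands with bottom-row=2; cleared 0 line(s) (total 0); column heights now [4 0 3 5 1 1 0], max=5
Drop 4: I rot3 at col 4 lands with bottom-row=1; cleared 0 line(s) (total 0); column heights now [4 0 3 5 5 1 0], max=5
Drop 5: I rot0 at col 3 lands with bottom-row=5; cleared 0 line(s) (total 0); column heights now [4 0 3 6 6 6 6], max=6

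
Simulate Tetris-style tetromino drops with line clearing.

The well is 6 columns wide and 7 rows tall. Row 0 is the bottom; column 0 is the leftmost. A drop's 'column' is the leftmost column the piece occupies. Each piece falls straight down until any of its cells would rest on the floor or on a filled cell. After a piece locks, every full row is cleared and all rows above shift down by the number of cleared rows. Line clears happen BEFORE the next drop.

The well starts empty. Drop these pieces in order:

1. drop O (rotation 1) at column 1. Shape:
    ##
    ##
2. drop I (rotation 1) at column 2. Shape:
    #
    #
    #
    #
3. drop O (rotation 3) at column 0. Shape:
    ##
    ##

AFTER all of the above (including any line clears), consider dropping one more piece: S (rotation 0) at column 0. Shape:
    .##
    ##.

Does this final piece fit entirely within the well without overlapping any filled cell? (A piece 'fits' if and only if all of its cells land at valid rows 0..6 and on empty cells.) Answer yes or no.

Answer: yes

Derivation:
Drop 1: O rot1 at col 1 lands with bottom-row=0; cleared 0 line(s) (total 0); column heights now [0 2 2 0 0 0], max=2
Drop 2: I rot1 at col 2 lands with bottom-row=2; cleared 0 line(s) (total 0); column heights now [0 2 6 0 0 0], max=6
Drop 3: O rot3 at col 0 lands with bottom-row=2; cleared 0 line(s) (total 0); column heights now [4 4 6 0 0 0], max=6
Test piece S rot0 at col 0 (width 3): heights before test = [4 4 6 0 0 0]; fits = True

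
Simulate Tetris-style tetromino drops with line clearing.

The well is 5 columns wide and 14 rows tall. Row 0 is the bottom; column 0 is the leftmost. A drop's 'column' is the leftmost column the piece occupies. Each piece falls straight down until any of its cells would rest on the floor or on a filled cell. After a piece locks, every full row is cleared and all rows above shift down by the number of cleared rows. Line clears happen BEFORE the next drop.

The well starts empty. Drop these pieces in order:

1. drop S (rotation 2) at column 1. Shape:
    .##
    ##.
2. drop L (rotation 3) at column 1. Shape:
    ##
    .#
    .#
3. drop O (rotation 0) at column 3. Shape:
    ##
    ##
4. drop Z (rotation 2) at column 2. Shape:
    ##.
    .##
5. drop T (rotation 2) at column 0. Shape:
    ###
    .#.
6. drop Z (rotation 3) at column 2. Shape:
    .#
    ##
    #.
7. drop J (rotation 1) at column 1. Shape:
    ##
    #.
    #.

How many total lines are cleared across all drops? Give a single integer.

Answer: 0

Derivation:
Drop 1: S rot2 at col 1 lands with bottom-row=0; cleared 0 line(s) (total 0); column heights now [0 1 2 2 0], max=2
Drop 2: L rot3 at col 1 lands with bottom-row=2; cleared 0 line(s) (total 0); column heights now [0 5 5 2 0], max=5
Drop 3: O rot0 at col 3 lands with bottom-row=2; cleared 0 line(s) (total 0); column heights now [0 5 5 4 4], max=5
Drop 4: Z rot2 at col 2 lands with bottom-row=4; cleared 0 line(s) (total 0); column heights now [0 5 6 6 5], max=6
Drop 5: T rot2 at col 0 lands with bottom-row=5; cleared 0 line(s) (total 0); column heights now [7 7 7 6 5], max=7
Drop 6: Z rot3 at col 2 lands with bottom-row=7; cleared 0 line(s) (total 0); column heights now [7 7 9 10 5], max=10
Drop 7: J rot1 at col 1 lands with bottom-row=7; cleared 0 line(s) (total 0); column heights now [7 10 10 10 5], max=10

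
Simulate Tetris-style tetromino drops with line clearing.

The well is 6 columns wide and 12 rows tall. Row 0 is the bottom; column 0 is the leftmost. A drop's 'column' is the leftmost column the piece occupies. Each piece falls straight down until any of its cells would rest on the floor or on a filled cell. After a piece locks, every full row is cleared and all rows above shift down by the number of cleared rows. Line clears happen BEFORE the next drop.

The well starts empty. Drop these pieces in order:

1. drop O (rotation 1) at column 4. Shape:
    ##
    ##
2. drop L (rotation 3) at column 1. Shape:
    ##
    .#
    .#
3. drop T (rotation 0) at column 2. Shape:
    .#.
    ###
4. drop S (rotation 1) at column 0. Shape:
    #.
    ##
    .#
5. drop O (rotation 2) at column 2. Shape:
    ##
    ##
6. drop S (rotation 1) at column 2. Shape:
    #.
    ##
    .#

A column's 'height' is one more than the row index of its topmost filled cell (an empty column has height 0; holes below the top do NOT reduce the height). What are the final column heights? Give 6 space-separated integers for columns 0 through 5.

Drop 1: O rot1 at col 4 lands with bottom-row=0; cleared 0 line(s) (total 0); column heights now [0 0 0 0 2 2], max=2
Drop 2: L rot3 at col 1 lands with bottom-row=0; cleared 0 line(s) (total 0); column heights now [0 3 3 0 2 2], max=3
Drop 3: T rot0 at col 2 lands with bottom-row=3; cleared 0 line(s) (total 0); column heights now [0 3 4 5 4 2], max=5
Drop 4: S rot1 at col 0 lands with bottom-row=3; cleared 0 line(s) (total 0); column heights now [6 5 4 5 4 2], max=6
Drop 5: O rot2 at col 2 lands with bottom-row=5; cleared 0 line(s) (total 0); column heights now [6 5 7 7 4 2], max=7
Drop 6: S rot1 at col 2 lands with bottom-row=7; cleared 0 line(s) (total 0); column heights now [6 5 10 9 4 2], max=10

Answer: 6 5 10 9 4 2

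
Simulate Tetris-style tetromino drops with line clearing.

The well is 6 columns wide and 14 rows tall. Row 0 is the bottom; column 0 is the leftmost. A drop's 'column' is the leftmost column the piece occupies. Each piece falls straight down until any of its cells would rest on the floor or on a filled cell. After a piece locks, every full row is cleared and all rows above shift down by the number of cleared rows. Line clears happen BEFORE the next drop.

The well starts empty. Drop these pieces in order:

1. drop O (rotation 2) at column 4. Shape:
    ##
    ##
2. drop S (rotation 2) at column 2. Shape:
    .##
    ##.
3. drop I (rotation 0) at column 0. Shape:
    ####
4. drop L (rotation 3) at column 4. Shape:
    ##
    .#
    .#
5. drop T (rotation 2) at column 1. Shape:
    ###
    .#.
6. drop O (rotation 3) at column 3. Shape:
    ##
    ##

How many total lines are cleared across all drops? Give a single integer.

Drop 1: O rot2 at col 4 lands with bottom-row=0; cleared 0 line(s) (total 0); column heights now [0 0 0 0 2 2], max=2
Drop 2: S rot2 at col 2 lands with bottom-row=1; cleared 0 line(s) (total 0); column heights now [0 0 2 3 3 2], max=3
Drop 3: I rot0 at col 0 lands with bottom-row=3; cleared 0 line(s) (total 0); column heights now [4 4 4 4 3 2], max=4
Drop 4: L rot3 at col 4 lands with bottom-row=2; cleared 0 line(s) (total 0); column heights now [4 4 4 4 5 5], max=5
Drop 5: T rot2 at col 1 lands with bottom-row=4; cleared 0 line(s) (total 0); column heights now [4 6 6 6 5 5], max=6
Drop 6: O rot3 at col 3 lands with bottom-row=6; cleared 0 line(s) (total 0); column heights now [4 6 6 8 8 5], max=8

Answer: 0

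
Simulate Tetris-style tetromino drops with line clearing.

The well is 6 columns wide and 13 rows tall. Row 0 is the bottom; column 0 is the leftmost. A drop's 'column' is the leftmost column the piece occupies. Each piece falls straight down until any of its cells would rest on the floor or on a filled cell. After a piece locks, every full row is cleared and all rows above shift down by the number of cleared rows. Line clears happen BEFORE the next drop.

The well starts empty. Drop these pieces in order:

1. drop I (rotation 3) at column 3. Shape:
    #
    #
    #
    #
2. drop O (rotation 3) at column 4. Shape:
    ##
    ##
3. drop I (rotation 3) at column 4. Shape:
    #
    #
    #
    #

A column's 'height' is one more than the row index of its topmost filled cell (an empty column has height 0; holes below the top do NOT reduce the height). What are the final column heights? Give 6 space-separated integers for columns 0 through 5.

Answer: 0 0 0 4 6 2

Derivation:
Drop 1: I rot3 at col 3 lands with bottom-row=0; cleared 0 line(s) (total 0); column heights now [0 0 0 4 0 0], max=4
Drop 2: O rot3 at col 4 lands with bottom-row=0; cleared 0 line(s) (total 0); column heights now [0 0 0 4 2 2], max=4
Drop 3: I rot3 at col 4 lands with bottom-row=2; cleared 0 line(s) (total 0); column heights now [0 0 0 4 6 2], max=6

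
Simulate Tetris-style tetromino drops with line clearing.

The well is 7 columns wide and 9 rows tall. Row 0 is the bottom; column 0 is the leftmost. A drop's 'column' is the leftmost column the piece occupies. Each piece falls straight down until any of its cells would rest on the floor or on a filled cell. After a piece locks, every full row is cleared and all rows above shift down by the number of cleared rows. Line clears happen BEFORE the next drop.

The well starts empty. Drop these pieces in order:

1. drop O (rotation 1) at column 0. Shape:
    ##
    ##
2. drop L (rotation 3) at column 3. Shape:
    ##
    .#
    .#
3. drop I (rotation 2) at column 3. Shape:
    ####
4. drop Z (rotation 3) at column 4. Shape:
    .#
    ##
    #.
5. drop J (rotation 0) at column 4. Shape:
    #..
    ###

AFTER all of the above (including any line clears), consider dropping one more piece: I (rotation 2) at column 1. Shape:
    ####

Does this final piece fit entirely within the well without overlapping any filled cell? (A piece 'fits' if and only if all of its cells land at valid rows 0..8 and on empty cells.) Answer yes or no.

Answer: no

Derivation:
Drop 1: O rot1 at col 0 lands with bottom-row=0; cleared 0 line(s) (total 0); column heights now [2 2 0 0 0 0 0], max=2
Drop 2: L rot3 at col 3 lands with bottom-row=0; cleared 0 line(s) (total 0); column heights now [2 2 0 3 3 0 0], max=3
Drop 3: I rot2 at col 3 lands with bottom-row=3; cleared 0 line(s) (total 0); column heights now [2 2 0 4 4 4 4], max=4
Drop 4: Z rot3 at col 4 lands with bottom-row=4; cleared 0 line(s) (total 0); column heights now [2 2 0 4 6 7 4], max=7
Drop 5: J rot0 at col 4 lands with bottom-row=7; cleared 0 line(s) (total 0); column heights now [2 2 0 4 9 8 8], max=9
Test piece I rot2 at col 1 (width 4): heights before test = [2 2 0 4 9 8 8]; fits = False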